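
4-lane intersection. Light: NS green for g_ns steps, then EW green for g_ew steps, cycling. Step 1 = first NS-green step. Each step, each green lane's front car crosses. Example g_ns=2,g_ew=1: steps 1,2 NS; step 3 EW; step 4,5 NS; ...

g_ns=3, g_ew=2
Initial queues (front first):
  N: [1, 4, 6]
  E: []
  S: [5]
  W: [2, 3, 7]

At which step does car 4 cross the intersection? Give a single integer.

Step 1 [NS]: N:car1-GO,E:wait,S:car5-GO,W:wait | queues: N=2 E=0 S=0 W=3
Step 2 [NS]: N:car4-GO,E:wait,S:empty,W:wait | queues: N=1 E=0 S=0 W=3
Step 3 [NS]: N:car6-GO,E:wait,S:empty,W:wait | queues: N=0 E=0 S=0 W=3
Step 4 [EW]: N:wait,E:empty,S:wait,W:car2-GO | queues: N=0 E=0 S=0 W=2
Step 5 [EW]: N:wait,E:empty,S:wait,W:car3-GO | queues: N=0 E=0 S=0 W=1
Step 6 [NS]: N:empty,E:wait,S:empty,W:wait | queues: N=0 E=0 S=0 W=1
Step 7 [NS]: N:empty,E:wait,S:empty,W:wait | queues: N=0 E=0 S=0 W=1
Step 8 [NS]: N:empty,E:wait,S:empty,W:wait | queues: N=0 E=0 S=0 W=1
Step 9 [EW]: N:wait,E:empty,S:wait,W:car7-GO | queues: N=0 E=0 S=0 W=0
Car 4 crosses at step 2

2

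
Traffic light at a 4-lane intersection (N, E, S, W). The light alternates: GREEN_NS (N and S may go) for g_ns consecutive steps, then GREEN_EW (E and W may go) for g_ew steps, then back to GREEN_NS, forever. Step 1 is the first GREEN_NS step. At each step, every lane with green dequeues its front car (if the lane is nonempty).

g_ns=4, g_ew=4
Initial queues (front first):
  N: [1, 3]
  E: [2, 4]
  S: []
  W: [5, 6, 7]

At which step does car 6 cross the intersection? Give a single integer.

Step 1 [NS]: N:car1-GO,E:wait,S:empty,W:wait | queues: N=1 E=2 S=0 W=3
Step 2 [NS]: N:car3-GO,E:wait,S:empty,W:wait | queues: N=0 E=2 S=0 W=3
Step 3 [NS]: N:empty,E:wait,S:empty,W:wait | queues: N=0 E=2 S=0 W=3
Step 4 [NS]: N:empty,E:wait,S:empty,W:wait | queues: N=0 E=2 S=0 W=3
Step 5 [EW]: N:wait,E:car2-GO,S:wait,W:car5-GO | queues: N=0 E=1 S=0 W=2
Step 6 [EW]: N:wait,E:car4-GO,S:wait,W:car6-GO | queues: N=0 E=0 S=0 W=1
Step 7 [EW]: N:wait,E:empty,S:wait,W:car7-GO | queues: N=0 E=0 S=0 W=0
Car 6 crosses at step 6

6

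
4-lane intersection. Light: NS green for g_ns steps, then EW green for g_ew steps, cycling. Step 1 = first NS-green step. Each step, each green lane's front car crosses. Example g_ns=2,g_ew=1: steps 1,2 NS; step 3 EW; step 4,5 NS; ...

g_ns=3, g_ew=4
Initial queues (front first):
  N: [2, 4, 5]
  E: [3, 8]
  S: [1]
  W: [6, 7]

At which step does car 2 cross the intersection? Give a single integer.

Step 1 [NS]: N:car2-GO,E:wait,S:car1-GO,W:wait | queues: N=2 E=2 S=0 W=2
Step 2 [NS]: N:car4-GO,E:wait,S:empty,W:wait | queues: N=1 E=2 S=0 W=2
Step 3 [NS]: N:car5-GO,E:wait,S:empty,W:wait | queues: N=0 E=2 S=0 W=2
Step 4 [EW]: N:wait,E:car3-GO,S:wait,W:car6-GO | queues: N=0 E=1 S=0 W=1
Step 5 [EW]: N:wait,E:car8-GO,S:wait,W:car7-GO | queues: N=0 E=0 S=0 W=0
Car 2 crosses at step 1

1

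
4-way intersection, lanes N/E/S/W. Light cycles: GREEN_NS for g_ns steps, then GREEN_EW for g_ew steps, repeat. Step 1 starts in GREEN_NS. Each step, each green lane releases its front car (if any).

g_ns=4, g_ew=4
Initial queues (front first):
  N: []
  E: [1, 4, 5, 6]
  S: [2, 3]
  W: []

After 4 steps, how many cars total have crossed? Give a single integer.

Step 1 [NS]: N:empty,E:wait,S:car2-GO,W:wait | queues: N=0 E=4 S=1 W=0
Step 2 [NS]: N:empty,E:wait,S:car3-GO,W:wait | queues: N=0 E=4 S=0 W=0
Step 3 [NS]: N:empty,E:wait,S:empty,W:wait | queues: N=0 E=4 S=0 W=0
Step 4 [NS]: N:empty,E:wait,S:empty,W:wait | queues: N=0 E=4 S=0 W=0
Cars crossed by step 4: 2

Answer: 2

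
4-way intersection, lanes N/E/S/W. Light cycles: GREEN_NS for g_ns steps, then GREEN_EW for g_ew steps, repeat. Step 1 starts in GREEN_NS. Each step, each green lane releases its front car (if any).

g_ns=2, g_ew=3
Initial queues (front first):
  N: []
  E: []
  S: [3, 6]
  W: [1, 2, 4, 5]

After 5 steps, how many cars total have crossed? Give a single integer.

Answer: 5

Derivation:
Step 1 [NS]: N:empty,E:wait,S:car3-GO,W:wait | queues: N=0 E=0 S=1 W=4
Step 2 [NS]: N:empty,E:wait,S:car6-GO,W:wait | queues: N=0 E=0 S=0 W=4
Step 3 [EW]: N:wait,E:empty,S:wait,W:car1-GO | queues: N=0 E=0 S=0 W=3
Step 4 [EW]: N:wait,E:empty,S:wait,W:car2-GO | queues: N=0 E=0 S=0 W=2
Step 5 [EW]: N:wait,E:empty,S:wait,W:car4-GO | queues: N=0 E=0 S=0 W=1
Cars crossed by step 5: 5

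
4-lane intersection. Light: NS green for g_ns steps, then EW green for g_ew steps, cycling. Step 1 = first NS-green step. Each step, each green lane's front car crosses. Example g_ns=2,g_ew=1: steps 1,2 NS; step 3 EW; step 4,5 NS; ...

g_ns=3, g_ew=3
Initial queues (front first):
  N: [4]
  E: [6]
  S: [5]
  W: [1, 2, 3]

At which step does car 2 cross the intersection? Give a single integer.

Step 1 [NS]: N:car4-GO,E:wait,S:car5-GO,W:wait | queues: N=0 E=1 S=0 W=3
Step 2 [NS]: N:empty,E:wait,S:empty,W:wait | queues: N=0 E=1 S=0 W=3
Step 3 [NS]: N:empty,E:wait,S:empty,W:wait | queues: N=0 E=1 S=0 W=3
Step 4 [EW]: N:wait,E:car6-GO,S:wait,W:car1-GO | queues: N=0 E=0 S=0 W=2
Step 5 [EW]: N:wait,E:empty,S:wait,W:car2-GO | queues: N=0 E=0 S=0 W=1
Step 6 [EW]: N:wait,E:empty,S:wait,W:car3-GO | queues: N=0 E=0 S=0 W=0
Car 2 crosses at step 5

5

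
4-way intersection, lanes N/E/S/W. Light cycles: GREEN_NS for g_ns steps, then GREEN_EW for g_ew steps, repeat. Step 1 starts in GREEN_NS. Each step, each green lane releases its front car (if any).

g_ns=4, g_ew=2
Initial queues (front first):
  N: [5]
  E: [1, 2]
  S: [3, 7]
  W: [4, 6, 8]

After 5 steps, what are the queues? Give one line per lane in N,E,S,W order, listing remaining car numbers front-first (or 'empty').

Step 1 [NS]: N:car5-GO,E:wait,S:car3-GO,W:wait | queues: N=0 E=2 S=1 W=3
Step 2 [NS]: N:empty,E:wait,S:car7-GO,W:wait | queues: N=0 E=2 S=0 W=3
Step 3 [NS]: N:empty,E:wait,S:empty,W:wait | queues: N=0 E=2 S=0 W=3
Step 4 [NS]: N:empty,E:wait,S:empty,W:wait | queues: N=0 E=2 S=0 W=3
Step 5 [EW]: N:wait,E:car1-GO,S:wait,W:car4-GO | queues: N=0 E=1 S=0 W=2

N: empty
E: 2
S: empty
W: 6 8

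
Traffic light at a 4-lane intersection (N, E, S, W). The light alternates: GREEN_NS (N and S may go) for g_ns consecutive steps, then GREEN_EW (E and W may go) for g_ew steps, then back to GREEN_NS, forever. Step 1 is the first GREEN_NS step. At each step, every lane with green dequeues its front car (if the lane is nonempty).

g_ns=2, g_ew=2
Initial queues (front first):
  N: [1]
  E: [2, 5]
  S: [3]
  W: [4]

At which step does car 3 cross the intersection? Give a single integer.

Step 1 [NS]: N:car1-GO,E:wait,S:car3-GO,W:wait | queues: N=0 E=2 S=0 W=1
Step 2 [NS]: N:empty,E:wait,S:empty,W:wait | queues: N=0 E=2 S=0 W=1
Step 3 [EW]: N:wait,E:car2-GO,S:wait,W:car4-GO | queues: N=0 E=1 S=0 W=0
Step 4 [EW]: N:wait,E:car5-GO,S:wait,W:empty | queues: N=0 E=0 S=0 W=0
Car 3 crosses at step 1

1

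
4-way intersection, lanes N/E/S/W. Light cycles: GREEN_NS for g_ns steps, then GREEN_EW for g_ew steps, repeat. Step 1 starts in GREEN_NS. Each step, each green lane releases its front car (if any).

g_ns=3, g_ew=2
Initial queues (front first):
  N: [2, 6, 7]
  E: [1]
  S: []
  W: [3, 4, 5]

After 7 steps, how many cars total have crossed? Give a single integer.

Answer: 6

Derivation:
Step 1 [NS]: N:car2-GO,E:wait,S:empty,W:wait | queues: N=2 E=1 S=0 W=3
Step 2 [NS]: N:car6-GO,E:wait,S:empty,W:wait | queues: N=1 E=1 S=0 W=3
Step 3 [NS]: N:car7-GO,E:wait,S:empty,W:wait | queues: N=0 E=1 S=0 W=3
Step 4 [EW]: N:wait,E:car1-GO,S:wait,W:car3-GO | queues: N=0 E=0 S=0 W=2
Step 5 [EW]: N:wait,E:empty,S:wait,W:car4-GO | queues: N=0 E=0 S=0 W=1
Step 6 [NS]: N:empty,E:wait,S:empty,W:wait | queues: N=0 E=0 S=0 W=1
Step 7 [NS]: N:empty,E:wait,S:empty,W:wait | queues: N=0 E=0 S=0 W=1
Cars crossed by step 7: 6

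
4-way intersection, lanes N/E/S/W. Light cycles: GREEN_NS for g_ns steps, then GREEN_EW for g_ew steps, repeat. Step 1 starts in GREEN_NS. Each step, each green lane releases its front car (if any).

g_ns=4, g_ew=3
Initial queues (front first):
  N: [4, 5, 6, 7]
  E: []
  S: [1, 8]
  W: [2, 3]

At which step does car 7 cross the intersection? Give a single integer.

Step 1 [NS]: N:car4-GO,E:wait,S:car1-GO,W:wait | queues: N=3 E=0 S=1 W=2
Step 2 [NS]: N:car5-GO,E:wait,S:car8-GO,W:wait | queues: N=2 E=0 S=0 W=2
Step 3 [NS]: N:car6-GO,E:wait,S:empty,W:wait | queues: N=1 E=0 S=0 W=2
Step 4 [NS]: N:car7-GO,E:wait,S:empty,W:wait | queues: N=0 E=0 S=0 W=2
Step 5 [EW]: N:wait,E:empty,S:wait,W:car2-GO | queues: N=0 E=0 S=0 W=1
Step 6 [EW]: N:wait,E:empty,S:wait,W:car3-GO | queues: N=0 E=0 S=0 W=0
Car 7 crosses at step 4

4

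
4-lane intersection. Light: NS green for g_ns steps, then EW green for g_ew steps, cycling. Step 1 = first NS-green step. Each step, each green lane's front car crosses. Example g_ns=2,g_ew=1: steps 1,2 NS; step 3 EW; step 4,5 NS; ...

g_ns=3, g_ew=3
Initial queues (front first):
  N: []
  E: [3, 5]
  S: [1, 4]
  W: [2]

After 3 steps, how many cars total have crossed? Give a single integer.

Step 1 [NS]: N:empty,E:wait,S:car1-GO,W:wait | queues: N=0 E=2 S=1 W=1
Step 2 [NS]: N:empty,E:wait,S:car4-GO,W:wait | queues: N=0 E=2 S=0 W=1
Step 3 [NS]: N:empty,E:wait,S:empty,W:wait | queues: N=0 E=2 S=0 W=1
Cars crossed by step 3: 2

Answer: 2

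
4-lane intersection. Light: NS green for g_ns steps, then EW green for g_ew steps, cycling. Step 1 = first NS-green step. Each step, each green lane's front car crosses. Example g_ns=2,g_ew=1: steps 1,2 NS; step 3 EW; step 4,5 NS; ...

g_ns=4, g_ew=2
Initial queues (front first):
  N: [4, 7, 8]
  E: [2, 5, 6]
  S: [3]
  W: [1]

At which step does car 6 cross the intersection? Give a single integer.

Step 1 [NS]: N:car4-GO,E:wait,S:car3-GO,W:wait | queues: N=2 E=3 S=0 W=1
Step 2 [NS]: N:car7-GO,E:wait,S:empty,W:wait | queues: N=1 E=3 S=0 W=1
Step 3 [NS]: N:car8-GO,E:wait,S:empty,W:wait | queues: N=0 E=3 S=0 W=1
Step 4 [NS]: N:empty,E:wait,S:empty,W:wait | queues: N=0 E=3 S=0 W=1
Step 5 [EW]: N:wait,E:car2-GO,S:wait,W:car1-GO | queues: N=0 E=2 S=0 W=0
Step 6 [EW]: N:wait,E:car5-GO,S:wait,W:empty | queues: N=0 E=1 S=0 W=0
Step 7 [NS]: N:empty,E:wait,S:empty,W:wait | queues: N=0 E=1 S=0 W=0
Step 8 [NS]: N:empty,E:wait,S:empty,W:wait | queues: N=0 E=1 S=0 W=0
Step 9 [NS]: N:empty,E:wait,S:empty,W:wait | queues: N=0 E=1 S=0 W=0
Step 10 [NS]: N:empty,E:wait,S:empty,W:wait | queues: N=0 E=1 S=0 W=0
Step 11 [EW]: N:wait,E:car6-GO,S:wait,W:empty | queues: N=0 E=0 S=0 W=0
Car 6 crosses at step 11

11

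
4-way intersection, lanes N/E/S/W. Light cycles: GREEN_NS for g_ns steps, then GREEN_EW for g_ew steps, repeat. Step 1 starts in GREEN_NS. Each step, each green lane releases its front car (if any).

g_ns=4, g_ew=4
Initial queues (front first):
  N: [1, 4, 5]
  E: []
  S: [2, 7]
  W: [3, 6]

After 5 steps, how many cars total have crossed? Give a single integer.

Answer: 6

Derivation:
Step 1 [NS]: N:car1-GO,E:wait,S:car2-GO,W:wait | queues: N=2 E=0 S=1 W=2
Step 2 [NS]: N:car4-GO,E:wait,S:car7-GO,W:wait | queues: N=1 E=0 S=0 W=2
Step 3 [NS]: N:car5-GO,E:wait,S:empty,W:wait | queues: N=0 E=0 S=0 W=2
Step 4 [NS]: N:empty,E:wait,S:empty,W:wait | queues: N=0 E=0 S=0 W=2
Step 5 [EW]: N:wait,E:empty,S:wait,W:car3-GO | queues: N=0 E=0 S=0 W=1
Cars crossed by step 5: 6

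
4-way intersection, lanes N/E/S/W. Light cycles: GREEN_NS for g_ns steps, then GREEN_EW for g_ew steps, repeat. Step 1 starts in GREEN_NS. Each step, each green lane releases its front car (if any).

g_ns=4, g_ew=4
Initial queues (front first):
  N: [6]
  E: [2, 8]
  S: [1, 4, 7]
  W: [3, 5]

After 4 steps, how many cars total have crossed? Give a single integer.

Step 1 [NS]: N:car6-GO,E:wait,S:car1-GO,W:wait | queues: N=0 E=2 S=2 W=2
Step 2 [NS]: N:empty,E:wait,S:car4-GO,W:wait | queues: N=0 E=2 S=1 W=2
Step 3 [NS]: N:empty,E:wait,S:car7-GO,W:wait | queues: N=0 E=2 S=0 W=2
Step 4 [NS]: N:empty,E:wait,S:empty,W:wait | queues: N=0 E=2 S=0 W=2
Cars crossed by step 4: 4

Answer: 4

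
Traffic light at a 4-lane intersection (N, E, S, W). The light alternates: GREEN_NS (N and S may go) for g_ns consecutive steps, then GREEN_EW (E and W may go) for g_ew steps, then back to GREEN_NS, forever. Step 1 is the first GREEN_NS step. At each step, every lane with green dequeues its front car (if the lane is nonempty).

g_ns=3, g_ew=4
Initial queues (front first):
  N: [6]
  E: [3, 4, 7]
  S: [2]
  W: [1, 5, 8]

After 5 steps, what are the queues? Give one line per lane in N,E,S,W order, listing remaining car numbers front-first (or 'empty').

Step 1 [NS]: N:car6-GO,E:wait,S:car2-GO,W:wait | queues: N=0 E=3 S=0 W=3
Step 2 [NS]: N:empty,E:wait,S:empty,W:wait | queues: N=0 E=3 S=0 W=3
Step 3 [NS]: N:empty,E:wait,S:empty,W:wait | queues: N=0 E=3 S=0 W=3
Step 4 [EW]: N:wait,E:car3-GO,S:wait,W:car1-GO | queues: N=0 E=2 S=0 W=2
Step 5 [EW]: N:wait,E:car4-GO,S:wait,W:car5-GO | queues: N=0 E=1 S=0 W=1

N: empty
E: 7
S: empty
W: 8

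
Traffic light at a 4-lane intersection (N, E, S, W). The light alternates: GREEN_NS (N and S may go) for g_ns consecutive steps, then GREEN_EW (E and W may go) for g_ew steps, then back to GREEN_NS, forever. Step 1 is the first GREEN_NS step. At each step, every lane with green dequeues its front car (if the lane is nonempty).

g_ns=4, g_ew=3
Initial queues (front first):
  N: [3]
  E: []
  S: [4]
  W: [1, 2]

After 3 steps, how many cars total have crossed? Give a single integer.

Answer: 2

Derivation:
Step 1 [NS]: N:car3-GO,E:wait,S:car4-GO,W:wait | queues: N=0 E=0 S=0 W=2
Step 2 [NS]: N:empty,E:wait,S:empty,W:wait | queues: N=0 E=0 S=0 W=2
Step 3 [NS]: N:empty,E:wait,S:empty,W:wait | queues: N=0 E=0 S=0 W=2
Cars crossed by step 3: 2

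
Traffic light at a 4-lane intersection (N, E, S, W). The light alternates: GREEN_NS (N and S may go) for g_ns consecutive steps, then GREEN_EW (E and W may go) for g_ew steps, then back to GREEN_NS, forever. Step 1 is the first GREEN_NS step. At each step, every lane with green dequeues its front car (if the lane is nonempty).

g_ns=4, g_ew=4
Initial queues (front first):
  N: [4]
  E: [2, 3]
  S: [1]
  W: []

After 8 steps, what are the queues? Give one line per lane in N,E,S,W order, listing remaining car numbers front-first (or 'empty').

Step 1 [NS]: N:car4-GO,E:wait,S:car1-GO,W:wait | queues: N=0 E=2 S=0 W=0
Step 2 [NS]: N:empty,E:wait,S:empty,W:wait | queues: N=0 E=2 S=0 W=0
Step 3 [NS]: N:empty,E:wait,S:empty,W:wait | queues: N=0 E=2 S=0 W=0
Step 4 [NS]: N:empty,E:wait,S:empty,W:wait | queues: N=0 E=2 S=0 W=0
Step 5 [EW]: N:wait,E:car2-GO,S:wait,W:empty | queues: N=0 E=1 S=0 W=0
Step 6 [EW]: N:wait,E:car3-GO,S:wait,W:empty | queues: N=0 E=0 S=0 W=0

N: empty
E: empty
S: empty
W: empty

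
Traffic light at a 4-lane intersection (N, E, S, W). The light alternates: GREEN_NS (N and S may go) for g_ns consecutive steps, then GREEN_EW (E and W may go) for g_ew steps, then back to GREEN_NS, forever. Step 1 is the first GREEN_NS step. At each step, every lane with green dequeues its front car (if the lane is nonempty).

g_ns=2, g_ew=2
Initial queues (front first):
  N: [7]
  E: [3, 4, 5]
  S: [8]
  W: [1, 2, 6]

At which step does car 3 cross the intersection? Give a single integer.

Step 1 [NS]: N:car7-GO,E:wait,S:car8-GO,W:wait | queues: N=0 E=3 S=0 W=3
Step 2 [NS]: N:empty,E:wait,S:empty,W:wait | queues: N=0 E=3 S=0 W=3
Step 3 [EW]: N:wait,E:car3-GO,S:wait,W:car1-GO | queues: N=0 E=2 S=0 W=2
Step 4 [EW]: N:wait,E:car4-GO,S:wait,W:car2-GO | queues: N=0 E=1 S=0 W=1
Step 5 [NS]: N:empty,E:wait,S:empty,W:wait | queues: N=0 E=1 S=0 W=1
Step 6 [NS]: N:empty,E:wait,S:empty,W:wait | queues: N=0 E=1 S=0 W=1
Step 7 [EW]: N:wait,E:car5-GO,S:wait,W:car6-GO | queues: N=0 E=0 S=0 W=0
Car 3 crosses at step 3

3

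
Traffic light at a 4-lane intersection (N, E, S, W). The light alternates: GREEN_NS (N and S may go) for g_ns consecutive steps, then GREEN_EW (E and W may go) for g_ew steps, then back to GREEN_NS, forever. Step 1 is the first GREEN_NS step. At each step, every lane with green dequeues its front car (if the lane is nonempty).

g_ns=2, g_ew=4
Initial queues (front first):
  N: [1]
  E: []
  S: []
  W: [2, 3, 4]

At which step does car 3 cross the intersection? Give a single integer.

Step 1 [NS]: N:car1-GO,E:wait,S:empty,W:wait | queues: N=0 E=0 S=0 W=3
Step 2 [NS]: N:empty,E:wait,S:empty,W:wait | queues: N=0 E=0 S=0 W=3
Step 3 [EW]: N:wait,E:empty,S:wait,W:car2-GO | queues: N=0 E=0 S=0 W=2
Step 4 [EW]: N:wait,E:empty,S:wait,W:car3-GO | queues: N=0 E=0 S=0 W=1
Step 5 [EW]: N:wait,E:empty,S:wait,W:car4-GO | queues: N=0 E=0 S=0 W=0
Car 3 crosses at step 4

4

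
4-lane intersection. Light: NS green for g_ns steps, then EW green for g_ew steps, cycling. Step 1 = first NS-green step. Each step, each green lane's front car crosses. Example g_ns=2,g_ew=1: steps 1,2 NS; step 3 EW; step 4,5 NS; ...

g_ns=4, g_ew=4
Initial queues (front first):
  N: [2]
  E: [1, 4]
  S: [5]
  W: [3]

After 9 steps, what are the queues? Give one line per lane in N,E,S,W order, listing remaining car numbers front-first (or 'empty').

Step 1 [NS]: N:car2-GO,E:wait,S:car5-GO,W:wait | queues: N=0 E=2 S=0 W=1
Step 2 [NS]: N:empty,E:wait,S:empty,W:wait | queues: N=0 E=2 S=0 W=1
Step 3 [NS]: N:empty,E:wait,S:empty,W:wait | queues: N=0 E=2 S=0 W=1
Step 4 [NS]: N:empty,E:wait,S:empty,W:wait | queues: N=0 E=2 S=0 W=1
Step 5 [EW]: N:wait,E:car1-GO,S:wait,W:car3-GO | queues: N=0 E=1 S=0 W=0
Step 6 [EW]: N:wait,E:car4-GO,S:wait,W:empty | queues: N=0 E=0 S=0 W=0

N: empty
E: empty
S: empty
W: empty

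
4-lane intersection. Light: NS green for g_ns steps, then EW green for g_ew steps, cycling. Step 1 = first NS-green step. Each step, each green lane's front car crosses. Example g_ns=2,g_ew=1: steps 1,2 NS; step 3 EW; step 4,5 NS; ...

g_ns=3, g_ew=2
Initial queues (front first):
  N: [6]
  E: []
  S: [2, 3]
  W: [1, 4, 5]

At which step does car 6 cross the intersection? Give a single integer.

Step 1 [NS]: N:car6-GO,E:wait,S:car2-GO,W:wait | queues: N=0 E=0 S=1 W=3
Step 2 [NS]: N:empty,E:wait,S:car3-GO,W:wait | queues: N=0 E=0 S=0 W=3
Step 3 [NS]: N:empty,E:wait,S:empty,W:wait | queues: N=0 E=0 S=0 W=3
Step 4 [EW]: N:wait,E:empty,S:wait,W:car1-GO | queues: N=0 E=0 S=0 W=2
Step 5 [EW]: N:wait,E:empty,S:wait,W:car4-GO | queues: N=0 E=0 S=0 W=1
Step 6 [NS]: N:empty,E:wait,S:empty,W:wait | queues: N=0 E=0 S=0 W=1
Step 7 [NS]: N:empty,E:wait,S:empty,W:wait | queues: N=0 E=0 S=0 W=1
Step 8 [NS]: N:empty,E:wait,S:empty,W:wait | queues: N=0 E=0 S=0 W=1
Step 9 [EW]: N:wait,E:empty,S:wait,W:car5-GO | queues: N=0 E=0 S=0 W=0
Car 6 crosses at step 1

1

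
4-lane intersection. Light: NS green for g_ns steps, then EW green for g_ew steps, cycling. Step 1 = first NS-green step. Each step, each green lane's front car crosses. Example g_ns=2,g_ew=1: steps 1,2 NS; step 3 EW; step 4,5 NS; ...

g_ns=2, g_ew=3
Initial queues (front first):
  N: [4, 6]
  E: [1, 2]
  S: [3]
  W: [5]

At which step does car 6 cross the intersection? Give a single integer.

Step 1 [NS]: N:car4-GO,E:wait,S:car3-GO,W:wait | queues: N=1 E=2 S=0 W=1
Step 2 [NS]: N:car6-GO,E:wait,S:empty,W:wait | queues: N=0 E=2 S=0 W=1
Step 3 [EW]: N:wait,E:car1-GO,S:wait,W:car5-GO | queues: N=0 E=1 S=0 W=0
Step 4 [EW]: N:wait,E:car2-GO,S:wait,W:empty | queues: N=0 E=0 S=0 W=0
Car 6 crosses at step 2

2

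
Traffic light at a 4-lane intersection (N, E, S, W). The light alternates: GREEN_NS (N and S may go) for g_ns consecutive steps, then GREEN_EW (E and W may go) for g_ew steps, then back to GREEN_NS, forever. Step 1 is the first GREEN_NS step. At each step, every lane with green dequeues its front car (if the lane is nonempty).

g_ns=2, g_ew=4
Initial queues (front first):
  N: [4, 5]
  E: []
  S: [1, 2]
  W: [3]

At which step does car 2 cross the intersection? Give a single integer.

Step 1 [NS]: N:car4-GO,E:wait,S:car1-GO,W:wait | queues: N=1 E=0 S=1 W=1
Step 2 [NS]: N:car5-GO,E:wait,S:car2-GO,W:wait | queues: N=0 E=0 S=0 W=1
Step 3 [EW]: N:wait,E:empty,S:wait,W:car3-GO | queues: N=0 E=0 S=0 W=0
Car 2 crosses at step 2

2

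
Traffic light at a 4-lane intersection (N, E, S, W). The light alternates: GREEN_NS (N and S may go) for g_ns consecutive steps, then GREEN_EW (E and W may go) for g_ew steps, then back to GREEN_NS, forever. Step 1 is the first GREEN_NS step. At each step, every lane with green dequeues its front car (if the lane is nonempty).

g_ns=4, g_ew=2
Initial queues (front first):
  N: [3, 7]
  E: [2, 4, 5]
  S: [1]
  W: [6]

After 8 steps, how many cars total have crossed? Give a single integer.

Answer: 6

Derivation:
Step 1 [NS]: N:car3-GO,E:wait,S:car1-GO,W:wait | queues: N=1 E=3 S=0 W=1
Step 2 [NS]: N:car7-GO,E:wait,S:empty,W:wait | queues: N=0 E=3 S=0 W=1
Step 3 [NS]: N:empty,E:wait,S:empty,W:wait | queues: N=0 E=3 S=0 W=1
Step 4 [NS]: N:empty,E:wait,S:empty,W:wait | queues: N=0 E=3 S=0 W=1
Step 5 [EW]: N:wait,E:car2-GO,S:wait,W:car6-GO | queues: N=0 E=2 S=0 W=0
Step 6 [EW]: N:wait,E:car4-GO,S:wait,W:empty | queues: N=0 E=1 S=0 W=0
Step 7 [NS]: N:empty,E:wait,S:empty,W:wait | queues: N=0 E=1 S=0 W=0
Step 8 [NS]: N:empty,E:wait,S:empty,W:wait | queues: N=0 E=1 S=0 W=0
Cars crossed by step 8: 6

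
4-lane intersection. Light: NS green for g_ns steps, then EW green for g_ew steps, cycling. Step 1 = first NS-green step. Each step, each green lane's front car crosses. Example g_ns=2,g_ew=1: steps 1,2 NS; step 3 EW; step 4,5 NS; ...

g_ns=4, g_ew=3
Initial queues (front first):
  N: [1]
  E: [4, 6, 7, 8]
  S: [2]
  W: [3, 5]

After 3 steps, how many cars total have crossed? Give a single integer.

Answer: 2

Derivation:
Step 1 [NS]: N:car1-GO,E:wait,S:car2-GO,W:wait | queues: N=0 E=4 S=0 W=2
Step 2 [NS]: N:empty,E:wait,S:empty,W:wait | queues: N=0 E=4 S=0 W=2
Step 3 [NS]: N:empty,E:wait,S:empty,W:wait | queues: N=0 E=4 S=0 W=2
Cars crossed by step 3: 2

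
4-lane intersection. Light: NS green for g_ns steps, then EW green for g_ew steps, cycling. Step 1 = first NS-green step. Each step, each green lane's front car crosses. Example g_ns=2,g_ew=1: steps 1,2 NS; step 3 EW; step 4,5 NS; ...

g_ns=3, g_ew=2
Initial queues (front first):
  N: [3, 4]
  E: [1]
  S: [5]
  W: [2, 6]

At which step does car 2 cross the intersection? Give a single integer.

Step 1 [NS]: N:car3-GO,E:wait,S:car5-GO,W:wait | queues: N=1 E=1 S=0 W=2
Step 2 [NS]: N:car4-GO,E:wait,S:empty,W:wait | queues: N=0 E=1 S=0 W=2
Step 3 [NS]: N:empty,E:wait,S:empty,W:wait | queues: N=0 E=1 S=0 W=2
Step 4 [EW]: N:wait,E:car1-GO,S:wait,W:car2-GO | queues: N=0 E=0 S=0 W=1
Step 5 [EW]: N:wait,E:empty,S:wait,W:car6-GO | queues: N=0 E=0 S=0 W=0
Car 2 crosses at step 4

4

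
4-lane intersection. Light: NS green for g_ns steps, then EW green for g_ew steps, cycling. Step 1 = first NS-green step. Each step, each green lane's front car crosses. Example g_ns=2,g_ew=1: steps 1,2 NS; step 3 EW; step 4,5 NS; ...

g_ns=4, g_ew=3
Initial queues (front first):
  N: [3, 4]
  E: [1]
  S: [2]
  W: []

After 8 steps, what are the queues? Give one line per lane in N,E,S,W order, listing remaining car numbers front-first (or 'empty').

Step 1 [NS]: N:car3-GO,E:wait,S:car2-GO,W:wait | queues: N=1 E=1 S=0 W=0
Step 2 [NS]: N:car4-GO,E:wait,S:empty,W:wait | queues: N=0 E=1 S=0 W=0
Step 3 [NS]: N:empty,E:wait,S:empty,W:wait | queues: N=0 E=1 S=0 W=0
Step 4 [NS]: N:empty,E:wait,S:empty,W:wait | queues: N=0 E=1 S=0 W=0
Step 5 [EW]: N:wait,E:car1-GO,S:wait,W:empty | queues: N=0 E=0 S=0 W=0

N: empty
E: empty
S: empty
W: empty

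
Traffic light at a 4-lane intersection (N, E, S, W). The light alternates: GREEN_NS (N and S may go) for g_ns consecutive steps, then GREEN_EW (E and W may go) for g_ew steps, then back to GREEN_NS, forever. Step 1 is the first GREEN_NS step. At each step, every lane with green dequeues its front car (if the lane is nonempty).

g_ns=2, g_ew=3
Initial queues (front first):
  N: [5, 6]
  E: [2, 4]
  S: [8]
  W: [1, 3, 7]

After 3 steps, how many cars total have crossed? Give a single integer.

Step 1 [NS]: N:car5-GO,E:wait,S:car8-GO,W:wait | queues: N=1 E=2 S=0 W=3
Step 2 [NS]: N:car6-GO,E:wait,S:empty,W:wait | queues: N=0 E=2 S=0 W=3
Step 3 [EW]: N:wait,E:car2-GO,S:wait,W:car1-GO | queues: N=0 E=1 S=0 W=2
Cars crossed by step 3: 5

Answer: 5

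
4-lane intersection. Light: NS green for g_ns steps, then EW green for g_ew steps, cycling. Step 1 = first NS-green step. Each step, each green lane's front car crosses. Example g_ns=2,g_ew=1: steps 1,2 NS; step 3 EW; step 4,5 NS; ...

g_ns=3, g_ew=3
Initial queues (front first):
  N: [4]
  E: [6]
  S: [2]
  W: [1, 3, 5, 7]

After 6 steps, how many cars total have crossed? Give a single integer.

Step 1 [NS]: N:car4-GO,E:wait,S:car2-GO,W:wait | queues: N=0 E=1 S=0 W=4
Step 2 [NS]: N:empty,E:wait,S:empty,W:wait | queues: N=0 E=1 S=0 W=4
Step 3 [NS]: N:empty,E:wait,S:empty,W:wait | queues: N=0 E=1 S=0 W=4
Step 4 [EW]: N:wait,E:car6-GO,S:wait,W:car1-GO | queues: N=0 E=0 S=0 W=3
Step 5 [EW]: N:wait,E:empty,S:wait,W:car3-GO | queues: N=0 E=0 S=0 W=2
Step 6 [EW]: N:wait,E:empty,S:wait,W:car5-GO | queues: N=0 E=0 S=0 W=1
Cars crossed by step 6: 6

Answer: 6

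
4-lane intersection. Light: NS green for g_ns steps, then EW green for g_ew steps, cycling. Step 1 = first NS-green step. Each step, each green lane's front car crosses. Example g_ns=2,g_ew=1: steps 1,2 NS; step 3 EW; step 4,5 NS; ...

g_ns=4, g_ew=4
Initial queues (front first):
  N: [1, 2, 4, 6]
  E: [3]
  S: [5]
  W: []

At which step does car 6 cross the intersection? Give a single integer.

Step 1 [NS]: N:car1-GO,E:wait,S:car5-GO,W:wait | queues: N=3 E=1 S=0 W=0
Step 2 [NS]: N:car2-GO,E:wait,S:empty,W:wait | queues: N=2 E=1 S=0 W=0
Step 3 [NS]: N:car4-GO,E:wait,S:empty,W:wait | queues: N=1 E=1 S=0 W=0
Step 4 [NS]: N:car6-GO,E:wait,S:empty,W:wait | queues: N=0 E=1 S=0 W=0
Step 5 [EW]: N:wait,E:car3-GO,S:wait,W:empty | queues: N=0 E=0 S=0 W=0
Car 6 crosses at step 4

4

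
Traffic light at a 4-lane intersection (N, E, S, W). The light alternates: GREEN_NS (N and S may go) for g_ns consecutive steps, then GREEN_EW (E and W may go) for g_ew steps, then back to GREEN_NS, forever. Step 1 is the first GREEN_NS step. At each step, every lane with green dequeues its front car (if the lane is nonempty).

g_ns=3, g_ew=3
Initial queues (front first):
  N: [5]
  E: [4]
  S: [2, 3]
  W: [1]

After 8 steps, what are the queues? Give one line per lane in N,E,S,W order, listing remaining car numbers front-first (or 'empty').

Step 1 [NS]: N:car5-GO,E:wait,S:car2-GO,W:wait | queues: N=0 E=1 S=1 W=1
Step 2 [NS]: N:empty,E:wait,S:car3-GO,W:wait | queues: N=0 E=1 S=0 W=1
Step 3 [NS]: N:empty,E:wait,S:empty,W:wait | queues: N=0 E=1 S=0 W=1
Step 4 [EW]: N:wait,E:car4-GO,S:wait,W:car1-GO | queues: N=0 E=0 S=0 W=0

N: empty
E: empty
S: empty
W: empty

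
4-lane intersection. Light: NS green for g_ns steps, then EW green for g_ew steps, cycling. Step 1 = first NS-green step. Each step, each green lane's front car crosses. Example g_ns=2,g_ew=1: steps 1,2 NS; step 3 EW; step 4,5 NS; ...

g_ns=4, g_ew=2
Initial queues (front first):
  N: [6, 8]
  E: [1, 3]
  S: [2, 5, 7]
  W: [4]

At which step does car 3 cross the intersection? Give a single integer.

Step 1 [NS]: N:car6-GO,E:wait,S:car2-GO,W:wait | queues: N=1 E=2 S=2 W=1
Step 2 [NS]: N:car8-GO,E:wait,S:car5-GO,W:wait | queues: N=0 E=2 S=1 W=1
Step 3 [NS]: N:empty,E:wait,S:car7-GO,W:wait | queues: N=0 E=2 S=0 W=1
Step 4 [NS]: N:empty,E:wait,S:empty,W:wait | queues: N=0 E=2 S=0 W=1
Step 5 [EW]: N:wait,E:car1-GO,S:wait,W:car4-GO | queues: N=0 E=1 S=0 W=0
Step 6 [EW]: N:wait,E:car3-GO,S:wait,W:empty | queues: N=0 E=0 S=0 W=0
Car 3 crosses at step 6

6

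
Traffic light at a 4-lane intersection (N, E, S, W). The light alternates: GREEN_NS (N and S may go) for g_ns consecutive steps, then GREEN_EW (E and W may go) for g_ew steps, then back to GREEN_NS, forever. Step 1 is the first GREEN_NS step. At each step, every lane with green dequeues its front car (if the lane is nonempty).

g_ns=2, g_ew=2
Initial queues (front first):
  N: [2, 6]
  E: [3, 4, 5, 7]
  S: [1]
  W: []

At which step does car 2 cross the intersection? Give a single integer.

Step 1 [NS]: N:car2-GO,E:wait,S:car1-GO,W:wait | queues: N=1 E=4 S=0 W=0
Step 2 [NS]: N:car6-GO,E:wait,S:empty,W:wait | queues: N=0 E=4 S=0 W=0
Step 3 [EW]: N:wait,E:car3-GO,S:wait,W:empty | queues: N=0 E=3 S=0 W=0
Step 4 [EW]: N:wait,E:car4-GO,S:wait,W:empty | queues: N=0 E=2 S=0 W=0
Step 5 [NS]: N:empty,E:wait,S:empty,W:wait | queues: N=0 E=2 S=0 W=0
Step 6 [NS]: N:empty,E:wait,S:empty,W:wait | queues: N=0 E=2 S=0 W=0
Step 7 [EW]: N:wait,E:car5-GO,S:wait,W:empty | queues: N=0 E=1 S=0 W=0
Step 8 [EW]: N:wait,E:car7-GO,S:wait,W:empty | queues: N=0 E=0 S=0 W=0
Car 2 crosses at step 1

1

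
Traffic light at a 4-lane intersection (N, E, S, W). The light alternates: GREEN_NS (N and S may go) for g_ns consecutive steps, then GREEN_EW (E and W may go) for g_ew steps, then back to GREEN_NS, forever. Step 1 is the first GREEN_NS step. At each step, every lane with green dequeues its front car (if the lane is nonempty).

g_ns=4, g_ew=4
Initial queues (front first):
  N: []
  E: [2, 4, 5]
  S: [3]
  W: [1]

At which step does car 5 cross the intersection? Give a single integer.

Step 1 [NS]: N:empty,E:wait,S:car3-GO,W:wait | queues: N=0 E=3 S=0 W=1
Step 2 [NS]: N:empty,E:wait,S:empty,W:wait | queues: N=0 E=3 S=0 W=1
Step 3 [NS]: N:empty,E:wait,S:empty,W:wait | queues: N=0 E=3 S=0 W=1
Step 4 [NS]: N:empty,E:wait,S:empty,W:wait | queues: N=0 E=3 S=0 W=1
Step 5 [EW]: N:wait,E:car2-GO,S:wait,W:car1-GO | queues: N=0 E=2 S=0 W=0
Step 6 [EW]: N:wait,E:car4-GO,S:wait,W:empty | queues: N=0 E=1 S=0 W=0
Step 7 [EW]: N:wait,E:car5-GO,S:wait,W:empty | queues: N=0 E=0 S=0 W=0
Car 5 crosses at step 7

7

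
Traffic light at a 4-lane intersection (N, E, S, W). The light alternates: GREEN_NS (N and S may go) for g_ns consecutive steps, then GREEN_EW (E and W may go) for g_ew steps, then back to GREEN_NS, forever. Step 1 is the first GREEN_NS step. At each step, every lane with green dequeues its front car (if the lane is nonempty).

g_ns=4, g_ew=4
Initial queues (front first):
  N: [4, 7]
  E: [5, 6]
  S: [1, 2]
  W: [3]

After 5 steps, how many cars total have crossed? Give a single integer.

Step 1 [NS]: N:car4-GO,E:wait,S:car1-GO,W:wait | queues: N=1 E=2 S=1 W=1
Step 2 [NS]: N:car7-GO,E:wait,S:car2-GO,W:wait | queues: N=0 E=2 S=0 W=1
Step 3 [NS]: N:empty,E:wait,S:empty,W:wait | queues: N=0 E=2 S=0 W=1
Step 4 [NS]: N:empty,E:wait,S:empty,W:wait | queues: N=0 E=2 S=0 W=1
Step 5 [EW]: N:wait,E:car5-GO,S:wait,W:car3-GO | queues: N=0 E=1 S=0 W=0
Cars crossed by step 5: 6

Answer: 6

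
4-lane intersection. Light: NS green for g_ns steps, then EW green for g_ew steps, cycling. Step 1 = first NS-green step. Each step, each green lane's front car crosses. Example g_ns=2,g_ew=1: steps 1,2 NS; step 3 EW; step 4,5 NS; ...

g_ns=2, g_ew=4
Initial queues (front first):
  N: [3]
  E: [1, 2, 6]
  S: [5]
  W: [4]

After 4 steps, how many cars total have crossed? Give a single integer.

Answer: 5

Derivation:
Step 1 [NS]: N:car3-GO,E:wait,S:car5-GO,W:wait | queues: N=0 E=3 S=0 W=1
Step 2 [NS]: N:empty,E:wait,S:empty,W:wait | queues: N=0 E=3 S=0 W=1
Step 3 [EW]: N:wait,E:car1-GO,S:wait,W:car4-GO | queues: N=0 E=2 S=0 W=0
Step 4 [EW]: N:wait,E:car2-GO,S:wait,W:empty | queues: N=0 E=1 S=0 W=0
Cars crossed by step 4: 5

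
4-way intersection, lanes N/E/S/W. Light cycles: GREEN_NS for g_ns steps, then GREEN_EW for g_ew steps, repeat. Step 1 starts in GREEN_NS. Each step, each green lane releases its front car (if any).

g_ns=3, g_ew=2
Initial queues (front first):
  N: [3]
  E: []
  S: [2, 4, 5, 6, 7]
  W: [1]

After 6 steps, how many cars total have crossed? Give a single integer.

Answer: 6

Derivation:
Step 1 [NS]: N:car3-GO,E:wait,S:car2-GO,W:wait | queues: N=0 E=0 S=4 W=1
Step 2 [NS]: N:empty,E:wait,S:car4-GO,W:wait | queues: N=0 E=0 S=3 W=1
Step 3 [NS]: N:empty,E:wait,S:car5-GO,W:wait | queues: N=0 E=0 S=2 W=1
Step 4 [EW]: N:wait,E:empty,S:wait,W:car1-GO | queues: N=0 E=0 S=2 W=0
Step 5 [EW]: N:wait,E:empty,S:wait,W:empty | queues: N=0 E=0 S=2 W=0
Step 6 [NS]: N:empty,E:wait,S:car6-GO,W:wait | queues: N=0 E=0 S=1 W=0
Cars crossed by step 6: 6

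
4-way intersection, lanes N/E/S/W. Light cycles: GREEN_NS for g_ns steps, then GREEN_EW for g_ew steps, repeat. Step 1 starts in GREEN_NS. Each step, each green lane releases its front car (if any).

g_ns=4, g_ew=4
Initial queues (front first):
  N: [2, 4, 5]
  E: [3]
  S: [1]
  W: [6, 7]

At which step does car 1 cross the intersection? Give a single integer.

Step 1 [NS]: N:car2-GO,E:wait,S:car1-GO,W:wait | queues: N=2 E=1 S=0 W=2
Step 2 [NS]: N:car4-GO,E:wait,S:empty,W:wait | queues: N=1 E=1 S=0 W=2
Step 3 [NS]: N:car5-GO,E:wait,S:empty,W:wait | queues: N=0 E=1 S=0 W=2
Step 4 [NS]: N:empty,E:wait,S:empty,W:wait | queues: N=0 E=1 S=0 W=2
Step 5 [EW]: N:wait,E:car3-GO,S:wait,W:car6-GO | queues: N=0 E=0 S=0 W=1
Step 6 [EW]: N:wait,E:empty,S:wait,W:car7-GO | queues: N=0 E=0 S=0 W=0
Car 1 crosses at step 1

1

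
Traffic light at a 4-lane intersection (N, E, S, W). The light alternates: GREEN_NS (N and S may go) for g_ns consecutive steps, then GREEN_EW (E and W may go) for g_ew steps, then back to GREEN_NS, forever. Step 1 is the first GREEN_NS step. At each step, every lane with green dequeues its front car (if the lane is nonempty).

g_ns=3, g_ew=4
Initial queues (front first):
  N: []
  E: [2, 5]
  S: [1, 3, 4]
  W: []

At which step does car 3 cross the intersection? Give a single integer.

Step 1 [NS]: N:empty,E:wait,S:car1-GO,W:wait | queues: N=0 E=2 S=2 W=0
Step 2 [NS]: N:empty,E:wait,S:car3-GO,W:wait | queues: N=0 E=2 S=1 W=0
Step 3 [NS]: N:empty,E:wait,S:car4-GO,W:wait | queues: N=0 E=2 S=0 W=0
Step 4 [EW]: N:wait,E:car2-GO,S:wait,W:empty | queues: N=0 E=1 S=0 W=0
Step 5 [EW]: N:wait,E:car5-GO,S:wait,W:empty | queues: N=0 E=0 S=0 W=0
Car 3 crosses at step 2

2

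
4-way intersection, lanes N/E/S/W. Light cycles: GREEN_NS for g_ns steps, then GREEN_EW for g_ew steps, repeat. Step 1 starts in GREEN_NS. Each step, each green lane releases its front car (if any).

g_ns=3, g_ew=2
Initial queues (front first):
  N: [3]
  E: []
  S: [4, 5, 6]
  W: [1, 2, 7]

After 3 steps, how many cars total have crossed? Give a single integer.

Step 1 [NS]: N:car3-GO,E:wait,S:car4-GO,W:wait | queues: N=0 E=0 S=2 W=3
Step 2 [NS]: N:empty,E:wait,S:car5-GO,W:wait | queues: N=0 E=0 S=1 W=3
Step 3 [NS]: N:empty,E:wait,S:car6-GO,W:wait | queues: N=0 E=0 S=0 W=3
Cars crossed by step 3: 4

Answer: 4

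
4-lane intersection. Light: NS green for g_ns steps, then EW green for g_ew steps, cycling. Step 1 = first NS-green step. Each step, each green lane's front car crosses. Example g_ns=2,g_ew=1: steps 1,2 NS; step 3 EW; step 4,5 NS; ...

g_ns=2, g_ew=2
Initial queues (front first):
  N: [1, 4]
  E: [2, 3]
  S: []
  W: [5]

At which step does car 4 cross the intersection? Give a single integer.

Step 1 [NS]: N:car1-GO,E:wait,S:empty,W:wait | queues: N=1 E=2 S=0 W=1
Step 2 [NS]: N:car4-GO,E:wait,S:empty,W:wait | queues: N=0 E=2 S=0 W=1
Step 3 [EW]: N:wait,E:car2-GO,S:wait,W:car5-GO | queues: N=0 E=1 S=0 W=0
Step 4 [EW]: N:wait,E:car3-GO,S:wait,W:empty | queues: N=0 E=0 S=0 W=0
Car 4 crosses at step 2

2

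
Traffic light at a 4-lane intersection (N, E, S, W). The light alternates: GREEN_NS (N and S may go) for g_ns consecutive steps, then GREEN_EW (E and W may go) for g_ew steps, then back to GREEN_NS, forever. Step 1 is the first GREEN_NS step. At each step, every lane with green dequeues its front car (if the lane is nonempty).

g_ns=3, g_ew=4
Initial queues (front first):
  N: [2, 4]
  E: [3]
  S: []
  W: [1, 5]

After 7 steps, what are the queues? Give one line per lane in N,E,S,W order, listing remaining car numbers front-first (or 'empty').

Step 1 [NS]: N:car2-GO,E:wait,S:empty,W:wait | queues: N=1 E=1 S=0 W=2
Step 2 [NS]: N:car4-GO,E:wait,S:empty,W:wait | queues: N=0 E=1 S=0 W=2
Step 3 [NS]: N:empty,E:wait,S:empty,W:wait | queues: N=0 E=1 S=0 W=2
Step 4 [EW]: N:wait,E:car3-GO,S:wait,W:car1-GO | queues: N=0 E=0 S=0 W=1
Step 5 [EW]: N:wait,E:empty,S:wait,W:car5-GO | queues: N=0 E=0 S=0 W=0

N: empty
E: empty
S: empty
W: empty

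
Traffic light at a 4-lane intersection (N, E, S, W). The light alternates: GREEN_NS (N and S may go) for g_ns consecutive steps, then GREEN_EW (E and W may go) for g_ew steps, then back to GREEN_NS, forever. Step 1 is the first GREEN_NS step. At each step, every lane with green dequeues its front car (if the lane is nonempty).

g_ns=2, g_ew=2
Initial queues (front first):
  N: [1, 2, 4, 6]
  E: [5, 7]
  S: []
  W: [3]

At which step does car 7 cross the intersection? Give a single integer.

Step 1 [NS]: N:car1-GO,E:wait,S:empty,W:wait | queues: N=3 E=2 S=0 W=1
Step 2 [NS]: N:car2-GO,E:wait,S:empty,W:wait | queues: N=2 E=2 S=0 W=1
Step 3 [EW]: N:wait,E:car5-GO,S:wait,W:car3-GO | queues: N=2 E=1 S=0 W=0
Step 4 [EW]: N:wait,E:car7-GO,S:wait,W:empty | queues: N=2 E=0 S=0 W=0
Step 5 [NS]: N:car4-GO,E:wait,S:empty,W:wait | queues: N=1 E=0 S=0 W=0
Step 6 [NS]: N:car6-GO,E:wait,S:empty,W:wait | queues: N=0 E=0 S=0 W=0
Car 7 crosses at step 4

4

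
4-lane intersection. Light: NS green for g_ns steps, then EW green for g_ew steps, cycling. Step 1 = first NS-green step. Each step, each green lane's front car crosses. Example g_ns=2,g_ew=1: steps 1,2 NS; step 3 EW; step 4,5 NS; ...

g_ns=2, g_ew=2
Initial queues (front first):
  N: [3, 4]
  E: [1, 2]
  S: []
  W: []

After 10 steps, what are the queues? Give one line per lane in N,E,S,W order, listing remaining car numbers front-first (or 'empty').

Step 1 [NS]: N:car3-GO,E:wait,S:empty,W:wait | queues: N=1 E=2 S=0 W=0
Step 2 [NS]: N:car4-GO,E:wait,S:empty,W:wait | queues: N=0 E=2 S=0 W=0
Step 3 [EW]: N:wait,E:car1-GO,S:wait,W:empty | queues: N=0 E=1 S=0 W=0
Step 4 [EW]: N:wait,E:car2-GO,S:wait,W:empty | queues: N=0 E=0 S=0 W=0

N: empty
E: empty
S: empty
W: empty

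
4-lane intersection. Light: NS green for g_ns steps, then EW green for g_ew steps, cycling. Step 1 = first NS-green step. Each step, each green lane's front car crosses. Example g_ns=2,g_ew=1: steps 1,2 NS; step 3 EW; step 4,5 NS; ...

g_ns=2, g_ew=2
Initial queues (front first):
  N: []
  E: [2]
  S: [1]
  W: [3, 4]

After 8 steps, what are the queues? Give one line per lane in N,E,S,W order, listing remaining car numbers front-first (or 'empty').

Step 1 [NS]: N:empty,E:wait,S:car1-GO,W:wait | queues: N=0 E=1 S=0 W=2
Step 2 [NS]: N:empty,E:wait,S:empty,W:wait | queues: N=0 E=1 S=0 W=2
Step 3 [EW]: N:wait,E:car2-GO,S:wait,W:car3-GO | queues: N=0 E=0 S=0 W=1
Step 4 [EW]: N:wait,E:empty,S:wait,W:car4-GO | queues: N=0 E=0 S=0 W=0

N: empty
E: empty
S: empty
W: empty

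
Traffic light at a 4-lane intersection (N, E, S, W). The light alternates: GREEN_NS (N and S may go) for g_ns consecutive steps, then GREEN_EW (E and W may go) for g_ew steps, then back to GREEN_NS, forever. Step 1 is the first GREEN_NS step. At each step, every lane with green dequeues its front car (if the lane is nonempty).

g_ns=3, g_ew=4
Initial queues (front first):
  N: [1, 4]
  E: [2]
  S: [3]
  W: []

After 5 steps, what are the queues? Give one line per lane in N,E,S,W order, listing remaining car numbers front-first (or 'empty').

Step 1 [NS]: N:car1-GO,E:wait,S:car3-GO,W:wait | queues: N=1 E=1 S=0 W=0
Step 2 [NS]: N:car4-GO,E:wait,S:empty,W:wait | queues: N=0 E=1 S=0 W=0
Step 3 [NS]: N:empty,E:wait,S:empty,W:wait | queues: N=0 E=1 S=0 W=0
Step 4 [EW]: N:wait,E:car2-GO,S:wait,W:empty | queues: N=0 E=0 S=0 W=0

N: empty
E: empty
S: empty
W: empty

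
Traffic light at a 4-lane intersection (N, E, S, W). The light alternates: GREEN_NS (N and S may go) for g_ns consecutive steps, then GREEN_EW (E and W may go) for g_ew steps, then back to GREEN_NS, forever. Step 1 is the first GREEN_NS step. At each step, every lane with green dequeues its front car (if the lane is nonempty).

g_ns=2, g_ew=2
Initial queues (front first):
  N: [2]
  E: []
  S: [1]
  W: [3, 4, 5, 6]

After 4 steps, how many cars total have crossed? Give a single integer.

Answer: 4

Derivation:
Step 1 [NS]: N:car2-GO,E:wait,S:car1-GO,W:wait | queues: N=0 E=0 S=0 W=4
Step 2 [NS]: N:empty,E:wait,S:empty,W:wait | queues: N=0 E=0 S=0 W=4
Step 3 [EW]: N:wait,E:empty,S:wait,W:car3-GO | queues: N=0 E=0 S=0 W=3
Step 4 [EW]: N:wait,E:empty,S:wait,W:car4-GO | queues: N=0 E=0 S=0 W=2
Cars crossed by step 4: 4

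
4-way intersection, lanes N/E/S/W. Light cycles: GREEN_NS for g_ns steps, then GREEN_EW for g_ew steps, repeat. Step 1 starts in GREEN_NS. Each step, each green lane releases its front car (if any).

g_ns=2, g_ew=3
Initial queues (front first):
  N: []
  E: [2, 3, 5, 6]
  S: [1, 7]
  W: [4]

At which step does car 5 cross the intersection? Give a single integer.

Step 1 [NS]: N:empty,E:wait,S:car1-GO,W:wait | queues: N=0 E=4 S=1 W=1
Step 2 [NS]: N:empty,E:wait,S:car7-GO,W:wait | queues: N=0 E=4 S=0 W=1
Step 3 [EW]: N:wait,E:car2-GO,S:wait,W:car4-GO | queues: N=0 E=3 S=0 W=0
Step 4 [EW]: N:wait,E:car3-GO,S:wait,W:empty | queues: N=0 E=2 S=0 W=0
Step 5 [EW]: N:wait,E:car5-GO,S:wait,W:empty | queues: N=0 E=1 S=0 W=0
Step 6 [NS]: N:empty,E:wait,S:empty,W:wait | queues: N=0 E=1 S=0 W=0
Step 7 [NS]: N:empty,E:wait,S:empty,W:wait | queues: N=0 E=1 S=0 W=0
Step 8 [EW]: N:wait,E:car6-GO,S:wait,W:empty | queues: N=0 E=0 S=0 W=0
Car 5 crosses at step 5

5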